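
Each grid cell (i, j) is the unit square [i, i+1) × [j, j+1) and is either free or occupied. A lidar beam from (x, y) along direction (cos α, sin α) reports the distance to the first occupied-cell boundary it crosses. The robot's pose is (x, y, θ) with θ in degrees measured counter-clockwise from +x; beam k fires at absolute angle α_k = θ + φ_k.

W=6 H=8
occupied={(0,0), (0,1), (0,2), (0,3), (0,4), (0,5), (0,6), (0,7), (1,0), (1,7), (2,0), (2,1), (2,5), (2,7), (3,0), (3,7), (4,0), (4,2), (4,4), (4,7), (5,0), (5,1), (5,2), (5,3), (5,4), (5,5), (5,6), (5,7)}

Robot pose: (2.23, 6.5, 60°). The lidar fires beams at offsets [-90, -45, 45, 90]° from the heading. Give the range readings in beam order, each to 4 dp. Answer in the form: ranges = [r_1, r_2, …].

ranges = [3.0000, 1.9319, 0.5176, 1.0000]

beam 1: φ=-90°, α=330°
  dir = (cos 330°, sin 330°) = (0.8660, -0.5000); from cell (2,6)
  next x-line at t=0.8891, next y-line at t=1.0000; Δt_x=1.1547, Δt_y=2.0000
    x: enter (3,6) at t=0.8891
    y: enter (3,5) at t=1.0000
    x: enter (4,5) at t=2.0438
    y: enter (4,4) at t=3.0000 ← occupied
  → r_1 = 3.0000
beam 2: φ=-45°, α=15°
  dir = (cos 15°, sin 15°) = (0.9659, 0.2588); from cell (2,6)
  next x-line at t=0.7972, next y-line at t=1.9319; Δt_x=1.0353, Δt_y=3.8637
    x: enter (3,6) at t=0.7972
    x: enter (4,6) at t=1.8324
    y: enter (4,7) at t=1.9319 ← occupied
  → r_2 = 1.9319
beam 3: φ=45°, α=105°
  dir = (cos 105°, sin 105°) = (-0.2588, 0.9659); from cell (2,6)
  next x-line at t=0.8887, next y-line at t=0.5176; Δt_x=3.8637, Δt_y=1.0353
    y: enter (2,7) at t=0.5176 ← occupied
  → r_3 = 0.5176
beam 4: φ=90°, α=150°
  dir = (cos 150°, sin 150°) = (-0.8660, 0.5000); from cell (2,6)
  next x-line at t=0.2656, next y-line at t=1.0000; Δt_x=1.1547, Δt_y=2.0000
    x: enter (1,6) at t=0.2656
    y: enter (1,7) at t=1.0000 ← occupied
  → r_4 = 1.0000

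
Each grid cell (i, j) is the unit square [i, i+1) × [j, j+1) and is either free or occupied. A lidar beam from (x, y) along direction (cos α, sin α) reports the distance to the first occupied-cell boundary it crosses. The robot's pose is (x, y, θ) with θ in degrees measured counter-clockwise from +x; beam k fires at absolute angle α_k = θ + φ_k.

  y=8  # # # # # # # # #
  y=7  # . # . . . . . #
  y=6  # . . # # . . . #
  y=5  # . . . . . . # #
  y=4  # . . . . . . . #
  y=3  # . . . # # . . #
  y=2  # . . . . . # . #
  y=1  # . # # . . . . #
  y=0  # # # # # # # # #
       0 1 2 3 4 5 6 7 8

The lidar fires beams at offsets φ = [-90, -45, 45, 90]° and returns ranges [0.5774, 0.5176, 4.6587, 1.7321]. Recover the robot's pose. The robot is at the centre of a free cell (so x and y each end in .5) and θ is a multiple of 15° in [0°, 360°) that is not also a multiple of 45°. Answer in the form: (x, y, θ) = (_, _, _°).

(x, y, θ) = (5.5, 2.5, 120°)

Candidates: 40 free-cell centres × 16 headings = 640 poses. Raycast each; keep the one whose scan matches to 4 dp.
  (3.5, 7.5, 150°): beam 3 = 0.5176 ≠ 4.6587 ✗
  (1.5, 7.5, 255°): beam 1 = 0.5176 ≠ 0.5774 ✗
  (3.5, 3.5, 60°): beam 3 = 3.6235 ≠ 4.6587 ✗
  …
  (5.5, 2.5, 120°): r_1=0.5774, r_2=0.5176, r_3=4.6587, r_4=1.7321 — all match ✓
Only this pose fits every beam.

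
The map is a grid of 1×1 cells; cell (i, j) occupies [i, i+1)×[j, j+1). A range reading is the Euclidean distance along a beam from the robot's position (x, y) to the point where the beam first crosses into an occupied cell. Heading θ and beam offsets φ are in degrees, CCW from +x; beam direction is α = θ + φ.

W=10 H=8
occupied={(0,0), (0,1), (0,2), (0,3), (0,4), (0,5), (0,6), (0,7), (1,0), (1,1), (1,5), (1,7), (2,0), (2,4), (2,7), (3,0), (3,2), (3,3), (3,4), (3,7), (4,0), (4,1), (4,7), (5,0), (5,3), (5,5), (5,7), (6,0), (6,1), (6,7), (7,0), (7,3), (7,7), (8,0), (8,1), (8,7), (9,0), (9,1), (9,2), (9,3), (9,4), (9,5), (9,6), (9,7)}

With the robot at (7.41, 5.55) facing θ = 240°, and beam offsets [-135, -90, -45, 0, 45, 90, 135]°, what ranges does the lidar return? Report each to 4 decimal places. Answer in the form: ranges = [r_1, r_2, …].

ranges = [1.5012, 2.9000, 1.4597, 2.8200, 1.6047, 1.8360, 1.6461]

beam 1: φ=-135°, α=105°
  cosα=-0.2588 sinα=0.9659 | (7,5) | tMaxX 1.5841 tMaxY 0.4659 | tΔX 3.8637 tΔY 1.0353
    t=0.4659 [y] (7,6)
    t=1.5012 [y] (7,7) — stop
  → r_1 = 1.5012
beam 2: φ=-90°, α=150°
  cosα=-0.8660 sinα=0.5000 | (7,5) | tMaxX 0.4734 tMaxY 0.9000 | tΔX 1.1547 tΔY 2.0000
    t=0.4734 [x] (6,5)
    t=0.9000 [y] (6,6)
    t=1.6281 [x] (5,6)
    t=2.7828 [x] (4,6)
    t=2.9000 [y] (4,7) — stop
  → r_2 = 2.9000
beam 3: φ=-45°, α=195°
  cosα=-0.9659 sinα=-0.2588 | (7,5) | tMaxX 0.4245 tMaxY 2.1250 | tΔX 1.0353 tΔY 3.8637
    t=0.4245 [x] (6,5)
    t=1.4597 [x] (5,5) — stop
  → r_3 = 1.4597
beam 4: φ=0°, α=240°
  cosα=-0.5000 sinα=-0.8660 | (7,5) | tMaxX 0.8200 tMaxY 0.6351 | tΔX 2.0000 tΔY 1.1547
    t=0.6351 [y] (7,4)
    t=0.8200 [x] (6,4)
    t=1.7898 [y] (6,3)
    t=2.8200 [x] (5,3) — stop
  → r_4 = 2.8200
beam 5: φ=45°, α=285°
  cosα=0.2588 sinα=-0.9659 | (7,5) | tMaxX 2.2796 tMaxY 0.5694 | tΔX 3.8637 tΔY 1.0353
    t=0.5694 [y] (7,4)
    t=1.6047 [y] (7,3) — stop
  → r_5 = 1.6047
beam 6: φ=90°, α=330°
  cosα=0.8660 sinα=-0.5000 | (7,5) | tMaxX 0.6813 tMaxY 1.1000 | tΔX 1.1547 tΔY 2.0000
    t=0.6813 [x] (8,5)
    t=1.1000 [y] (8,4)
    t=1.8360 [x] (9,4) — stop
  → r_6 = 1.8360
beam 7: φ=135°, α=15°
  cosα=0.9659 sinα=0.2588 | (7,5) | tMaxX 0.6108 tMaxY 1.7387 | tΔX 1.0353 tΔY 3.8637
    t=0.6108 [x] (8,5)
    t=1.6461 [x] (9,5) — stop
  → r_7 = 1.6461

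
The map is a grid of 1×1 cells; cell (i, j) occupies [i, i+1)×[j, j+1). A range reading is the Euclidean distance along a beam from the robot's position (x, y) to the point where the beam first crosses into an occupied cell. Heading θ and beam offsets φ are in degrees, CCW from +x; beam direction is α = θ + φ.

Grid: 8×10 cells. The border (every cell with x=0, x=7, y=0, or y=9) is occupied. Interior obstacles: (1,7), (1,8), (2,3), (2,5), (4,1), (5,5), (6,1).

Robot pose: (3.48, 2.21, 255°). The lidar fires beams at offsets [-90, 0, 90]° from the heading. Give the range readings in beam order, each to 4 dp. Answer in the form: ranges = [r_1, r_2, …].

beam 1: φ=-90°, α=165°
  direction (-0.9659, 0.2588); cell (3,2); t to first gridline: x 0.4969, y 3.0523 (then +1.0353 / +3.8637)
    (2,2) via x @ 0.4969
    (1,2) via x @ 1.5322
    (0,2) via x @ 2.5675  # hit
  → r_1 = 2.5675
beam 2: φ=0°, α=255°
  direction (-0.2588, -0.9659); cell (3,2); t to first gridline: x 1.8546, y 0.2174 (then +3.8637 / +1.0353)
    (3,1) via y @ 0.2174
    (3,0) via y @ 1.2527  # hit
  → r_2 = 1.2527
beam 3: φ=90°, α=345°
  direction (0.9659, -0.2588); cell (3,2); t to first gridline: x 0.5383, y 0.8114 (then +1.0353 / +3.8637)
    (4,2) via x @ 0.5383
    (4,1) via y @ 0.8114  # hit
  → r_3 = 0.8114

ranges = [2.5675, 1.2527, 0.8114]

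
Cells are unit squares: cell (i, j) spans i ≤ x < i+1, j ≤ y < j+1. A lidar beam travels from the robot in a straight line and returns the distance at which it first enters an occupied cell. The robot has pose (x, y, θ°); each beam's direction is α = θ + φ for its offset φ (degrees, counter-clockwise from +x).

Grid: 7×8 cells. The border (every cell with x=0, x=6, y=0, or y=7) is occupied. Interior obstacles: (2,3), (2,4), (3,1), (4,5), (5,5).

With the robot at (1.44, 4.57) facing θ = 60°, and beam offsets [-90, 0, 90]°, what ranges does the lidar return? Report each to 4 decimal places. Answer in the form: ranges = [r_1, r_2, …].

beam 1: φ=-90°, α=330°
  d=(0.8660,-0.5000)  start (1,4)  tX=0.6466 tY=1.1400  stride 1/|dx|=1.1547 1/|dy|=2.0000
    cross x-line → (2,4), t=0.6466 (wall)
  → r_1 = 0.6466
beam 2: φ=0°, α=60°
  d=(0.5000,0.8660)  start (1,4)  tX=1.1200 tY=0.4965  stride 1/|dx|=2.0000 1/|dy|=1.1547
    cross y-line → (1,5), t=0.4965
    cross x-line → (2,5), t=1.1200
    cross y-line → (2,6), t=1.6512
    cross y-line → (2,7), t=2.8059 (wall)
  → r_2 = 2.8059
beam 3: φ=90°, α=150°
  d=(-0.8660,0.5000)  start (1,4)  tX=0.5081 tY=0.8600  stride 1/|dx|=1.1547 1/|dy|=2.0000
    cross x-line → (0,4), t=0.5081 (wall)
  → r_3 = 0.5081

ranges = [0.6466, 2.8059, 0.5081]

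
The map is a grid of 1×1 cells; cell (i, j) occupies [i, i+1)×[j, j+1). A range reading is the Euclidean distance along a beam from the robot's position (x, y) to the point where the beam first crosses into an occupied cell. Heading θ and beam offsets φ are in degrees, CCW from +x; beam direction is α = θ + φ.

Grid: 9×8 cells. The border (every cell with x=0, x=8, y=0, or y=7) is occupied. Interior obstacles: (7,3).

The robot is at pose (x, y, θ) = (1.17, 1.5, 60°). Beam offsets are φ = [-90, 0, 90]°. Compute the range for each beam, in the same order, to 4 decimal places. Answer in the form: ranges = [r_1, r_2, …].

ranges = [1.0000, 6.3509, 0.1963]

beam 1: φ=-90°, α=330°
  dir = (cos 330°, sin 330°) = (0.8660, -0.5000); from cell (1,1)
  next x-line at t=0.9584, next y-line at t=1.0000; Δt_x=1.1547, Δt_y=2.0000
    x: enter (2,1) at t=0.9584
    y: enter (2,0) at t=1.0000 ← occupied
  → r_1 = 1.0000
beam 2: φ=0°, α=60°
  dir = (cos 60°, sin 60°) = (0.5000, 0.8660); from cell (1,1)
  next x-line at t=1.6600, next y-line at t=0.5774; Δt_x=2.0000, Δt_y=1.1547
    y: enter (1,2) at t=0.5774
    x: enter (2,2) at t=1.6600
    y: enter (2,3) at t=1.7321
    y: enter (2,4) at t=2.8868
    x: enter (3,4) at t=3.6600
    y: enter (3,5) at t=4.0415
    y: enter (3,6) at t=5.1962
    x: enter (4,6) at t=5.6600
    y: enter (4,7) at t=6.3509 ← occupied
  → r_2 = 6.3509
beam 3: φ=90°, α=150°
  dir = (cos 150°, sin 150°) = (-0.8660, 0.5000); from cell (1,1)
  next x-line at t=0.1963, next y-line at t=1.0000; Δt_x=1.1547, Δt_y=2.0000
    x: enter (0,1) at t=0.1963 ← occupied
  → r_3 = 0.1963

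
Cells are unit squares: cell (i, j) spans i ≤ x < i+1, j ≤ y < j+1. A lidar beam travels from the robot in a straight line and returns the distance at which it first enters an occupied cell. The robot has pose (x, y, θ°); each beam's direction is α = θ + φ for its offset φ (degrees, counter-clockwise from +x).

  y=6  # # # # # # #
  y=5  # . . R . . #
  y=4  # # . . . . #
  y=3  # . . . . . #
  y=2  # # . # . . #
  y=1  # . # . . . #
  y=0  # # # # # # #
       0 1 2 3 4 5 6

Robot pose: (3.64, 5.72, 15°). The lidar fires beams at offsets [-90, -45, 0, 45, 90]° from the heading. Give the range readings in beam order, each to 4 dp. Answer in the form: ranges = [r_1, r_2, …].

beam 1: φ=-90°, α=285°
  dir = (cos 285°, sin 285°) = (0.2588, -0.9659); from cell (3,5)
  next x-line at t=1.3909, next y-line at t=0.7454; Δt_x=3.8637, Δt_y=1.0353
    y: enter (3,4) at t=0.7454
    x: enter (4,4) at t=1.3909
    y: enter (4,3) at t=1.7807
    y: enter (4,2) at t=2.8160
    y: enter (4,1) at t=3.8512
    y: enter (4,0) at t=4.8865 ← occupied
  → r_1 = 4.8865
beam 2: φ=-45°, α=330°
  dir = (cos 330°, sin 330°) = (0.8660, -0.5000); from cell (3,5)
  next x-line at t=0.4157, next y-line at t=1.4400; Δt_x=1.1547, Δt_y=2.0000
    x: enter (4,5) at t=0.4157
    y: enter (4,4) at t=1.4400
    x: enter (5,4) at t=1.5704
    x: enter (6,4) at t=2.7251 ← occupied
  → r_2 = 2.7251
beam 3: φ=0°, α=15°
  dir = (cos 15°, sin 15°) = (0.9659, 0.2588); from cell (3,5)
  next x-line at t=0.3727, next y-line at t=1.0818; Δt_x=1.0353, Δt_y=3.8637
    x: enter (4,5) at t=0.3727
    y: enter (4,6) at t=1.0818 ← occupied
  → r_3 = 1.0818
beam 4: φ=45°, α=60°
  dir = (cos 60°, sin 60°) = (0.5000, 0.8660); from cell (3,5)
  next x-line at t=0.7200, next y-line at t=0.3233; Δt_x=2.0000, Δt_y=1.1547
    y: enter (3,6) at t=0.3233 ← occupied
  → r_4 = 0.3233
beam 5: φ=90°, α=105°
  dir = (cos 105°, sin 105°) = (-0.2588, 0.9659); from cell (3,5)
  next x-line at t=2.4728, next y-line at t=0.2899; Δt_x=3.8637, Δt_y=1.0353
    y: enter (3,6) at t=0.2899 ← occupied
  → r_5 = 0.2899

ranges = [4.8865, 2.7251, 1.0818, 0.3233, 0.2899]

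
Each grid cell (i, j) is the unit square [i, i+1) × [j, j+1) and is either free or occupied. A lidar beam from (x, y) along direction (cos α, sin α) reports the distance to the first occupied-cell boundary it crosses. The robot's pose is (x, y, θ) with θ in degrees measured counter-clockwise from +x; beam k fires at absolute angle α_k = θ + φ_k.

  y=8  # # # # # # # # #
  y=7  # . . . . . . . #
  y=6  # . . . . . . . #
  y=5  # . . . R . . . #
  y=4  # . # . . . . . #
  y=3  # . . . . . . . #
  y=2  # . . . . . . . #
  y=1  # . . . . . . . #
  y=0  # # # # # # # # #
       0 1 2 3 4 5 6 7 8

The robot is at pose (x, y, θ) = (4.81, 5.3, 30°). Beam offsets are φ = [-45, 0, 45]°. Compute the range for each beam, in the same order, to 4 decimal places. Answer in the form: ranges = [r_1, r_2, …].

beam 1: φ=-45°, α=345°
  direction (0.9659, -0.2588); cell (4,5); t to first gridline: x 0.1967, y 1.1591 (then +1.0353 / +3.8637)
    (5,5) via x @ 0.1967
    (5,4) via y @ 1.1591
    (6,4) via x @ 1.2320
    (7,4) via x @ 2.2673
    (8,4) via x @ 3.3025  # hit
  → r_1 = 3.3025
beam 2: φ=0°, α=30°
  direction (0.8660, 0.5000); cell (4,5); t to first gridline: x 0.2194, y 1.4000 (then +1.1547 / +2.0000)
    (5,5) via x @ 0.2194
    (6,5) via x @ 1.3741
    (6,6) via y @ 1.4000
    (7,6) via x @ 2.5288
    (7,7) via y @ 3.4000
    (8,7) via x @ 3.6835  # hit
  → r_2 = 3.6835
beam 3: φ=45°, α=75°
  direction (0.2588, 0.9659); cell (4,5); t to first gridline: x 0.7341, y 0.7247 (then +3.8637 / +1.0353)
    (4,6) via y @ 0.7247
    (5,6) via x @ 0.7341
    (5,7) via y @ 1.7600
    (5,8) via y @ 2.7952  # hit
  → r_3 = 2.7952

ranges = [3.3025, 3.6835, 2.7952]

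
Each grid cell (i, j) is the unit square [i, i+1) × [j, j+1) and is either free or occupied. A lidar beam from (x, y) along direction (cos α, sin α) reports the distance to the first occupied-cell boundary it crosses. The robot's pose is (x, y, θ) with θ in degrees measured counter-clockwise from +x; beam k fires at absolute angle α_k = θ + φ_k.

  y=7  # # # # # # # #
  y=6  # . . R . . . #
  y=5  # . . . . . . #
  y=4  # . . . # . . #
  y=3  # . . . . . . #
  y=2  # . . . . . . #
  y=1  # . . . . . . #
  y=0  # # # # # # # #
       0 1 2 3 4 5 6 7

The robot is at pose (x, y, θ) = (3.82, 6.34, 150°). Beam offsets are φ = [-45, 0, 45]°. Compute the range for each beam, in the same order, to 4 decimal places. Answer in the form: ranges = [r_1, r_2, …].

ranges = [0.6833, 1.3200, 2.9195]

beam 1: φ=-45°, α=105°
  dir = (cos 105°, sin 105°) = (-0.2588, 0.9659); from cell (3,6)
  next x-line at t=3.1682, next y-line at t=0.6833; Δt_x=3.8637, Δt_y=1.0353
    y: enter (3,7) at t=0.6833 ← occupied
  → r_1 = 0.6833
beam 2: φ=0°, α=150°
  dir = (cos 150°, sin 150°) = (-0.8660, 0.5000); from cell (3,6)
  next x-line at t=0.9469, next y-line at t=1.3200; Δt_x=1.1547, Δt_y=2.0000
    x: enter (2,6) at t=0.9469
    y: enter (2,7) at t=1.3200 ← occupied
  → r_2 = 1.3200
beam 3: φ=45°, α=195°
  dir = (cos 195°, sin 195°) = (-0.9659, -0.2588); from cell (3,6)
  next x-line at t=0.8489, next y-line at t=1.3137; Δt_x=1.0353, Δt_y=3.8637
    x: enter (2,6) at t=0.8489
    y: enter (2,5) at t=1.3137
    x: enter (1,5) at t=1.8842
    x: enter (0,5) at t=2.9195 ← occupied
  → r_3 = 2.9195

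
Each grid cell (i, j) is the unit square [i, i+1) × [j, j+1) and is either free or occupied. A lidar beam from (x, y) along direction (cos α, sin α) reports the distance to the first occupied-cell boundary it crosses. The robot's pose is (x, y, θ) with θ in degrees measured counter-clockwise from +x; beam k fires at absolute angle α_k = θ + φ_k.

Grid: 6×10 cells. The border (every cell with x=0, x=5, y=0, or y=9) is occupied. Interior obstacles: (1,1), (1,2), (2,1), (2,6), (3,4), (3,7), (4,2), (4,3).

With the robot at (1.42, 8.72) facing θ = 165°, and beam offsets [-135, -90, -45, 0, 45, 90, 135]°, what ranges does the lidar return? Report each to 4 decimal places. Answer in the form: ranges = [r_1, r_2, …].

ranges = [0.5600, 0.2899, 0.3233, 0.4348, 0.4850, 1.6228, 1.9861]

beam 1: φ=-135°, α=30°
  dir = (cos 30°, sin 30°) = (0.8660, 0.5000); from cell (1,8)
  next x-line at t=0.6697, next y-line at t=0.5600; Δt_x=1.1547, Δt_y=2.0000
    y: enter (1,9) at t=0.5600 ← occupied
  → r_1 = 0.5600
beam 2: φ=-90°, α=75°
  dir = (cos 75°, sin 75°) = (0.2588, 0.9659); from cell (1,8)
  next x-line at t=2.2409, next y-line at t=0.2899; Δt_x=3.8637, Δt_y=1.0353
    y: enter (1,9) at t=0.2899 ← occupied
  → r_2 = 0.2899
beam 3: φ=-45°, α=120°
  dir = (cos 120°, sin 120°) = (-0.5000, 0.8660); from cell (1,8)
  next x-line at t=0.8400, next y-line at t=0.3233; Δt_x=2.0000, Δt_y=1.1547
    y: enter (1,9) at t=0.3233 ← occupied
  → r_3 = 0.3233
beam 4: φ=0°, α=165°
  dir = (cos 165°, sin 165°) = (-0.9659, 0.2588); from cell (1,8)
  next x-line at t=0.4348, next y-line at t=1.0818; Δt_x=1.0353, Δt_y=3.8637
    x: enter (0,8) at t=0.4348 ← occupied
  → r_4 = 0.4348
beam 5: φ=45°, α=210°
  dir = (cos 210°, sin 210°) = (-0.8660, -0.5000); from cell (1,8)
  next x-line at t=0.4850, next y-line at t=1.4400; Δt_x=1.1547, Δt_y=2.0000
    x: enter (0,8) at t=0.4850 ← occupied
  → r_5 = 0.4850
beam 6: φ=90°, α=255°
  dir = (cos 255°, sin 255°) = (-0.2588, -0.9659); from cell (1,8)
  next x-line at t=1.6228, next y-line at t=0.7454; Δt_x=3.8637, Δt_y=1.0353
    y: enter (1,7) at t=0.7454
    x: enter (0,7) at t=1.6228 ← occupied
  → r_6 = 1.6228
beam 7: φ=135°, α=300°
  dir = (cos 300°, sin 300°) = (0.5000, -0.8660); from cell (1,8)
  next x-line at t=1.1600, next y-line at t=0.8314; Δt_x=2.0000, Δt_y=1.1547
    y: enter (1,7) at t=0.8314
    x: enter (2,7) at t=1.1600
    y: enter (2,6) at t=1.9861 ← occupied
  → r_7 = 1.9861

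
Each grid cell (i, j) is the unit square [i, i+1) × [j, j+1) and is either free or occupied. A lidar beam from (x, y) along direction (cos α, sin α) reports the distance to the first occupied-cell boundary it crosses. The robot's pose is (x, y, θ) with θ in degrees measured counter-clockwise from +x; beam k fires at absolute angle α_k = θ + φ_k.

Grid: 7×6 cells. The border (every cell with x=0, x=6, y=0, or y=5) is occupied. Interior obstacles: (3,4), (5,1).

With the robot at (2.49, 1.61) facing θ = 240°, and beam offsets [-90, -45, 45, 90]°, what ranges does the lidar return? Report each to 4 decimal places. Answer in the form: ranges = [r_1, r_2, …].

beam 1: φ=-90°, α=150°
  direction (-0.8660, 0.5000); cell (2,1); t to first gridline: x 0.5658, y 0.7800 (then +1.1547 / +2.0000)
    (1,1) via x @ 0.5658
    (1,2) via y @ 0.7800
    (0,2) via x @ 1.7205  # hit
  → r_1 = 1.7205
beam 2: φ=-45°, α=195°
  direction (-0.9659, -0.2588); cell (2,1); t to first gridline: x 0.5073, y 2.3569 (then +1.0353 / +3.8637)
    (1,1) via x @ 0.5073
    (0,1) via x @ 1.5426  # hit
  → r_2 = 1.5426
beam 3: φ=45°, α=285°
  direction (0.2588, -0.9659); cell (2,1); t to first gridline: x 1.9705, y 0.6315 (then +3.8637 / +1.0353)
    (2,0) via y @ 0.6315  # hit
  → r_3 = 0.6315
beam 4: φ=90°, α=330°
  direction (0.8660, -0.5000); cell (2,1); t to first gridline: x 0.5889, y 1.2200 (then +1.1547 / +2.0000)
    (3,1) via x @ 0.5889
    (3,0) via y @ 1.2200  # hit
  → r_4 = 1.2200

ranges = [1.7205, 1.5426, 0.6315, 1.2200]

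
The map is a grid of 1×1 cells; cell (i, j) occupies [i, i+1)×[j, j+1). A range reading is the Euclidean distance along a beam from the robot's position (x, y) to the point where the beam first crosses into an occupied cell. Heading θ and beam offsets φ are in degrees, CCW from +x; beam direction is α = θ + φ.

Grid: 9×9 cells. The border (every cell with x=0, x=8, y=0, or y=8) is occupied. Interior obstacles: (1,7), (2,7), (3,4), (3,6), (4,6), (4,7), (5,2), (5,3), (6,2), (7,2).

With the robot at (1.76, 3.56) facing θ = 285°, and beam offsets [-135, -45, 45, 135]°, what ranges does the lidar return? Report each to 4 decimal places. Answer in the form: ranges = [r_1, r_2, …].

ranges = [0.8776, 1.5200, 5.1200, 2.8175]

beam 1: φ=-135°, α=150°
  d=(-0.8660,0.5000)  start (1,3)  tX=0.8776 tY=0.8800  stride 1/|dx|=1.1547 1/|dy|=2.0000
    cross x-line → (0,3), t=0.8776 (wall)
  → r_1 = 0.8776
beam 2: φ=-45°, α=240°
  d=(-0.5000,-0.8660)  start (1,3)  tX=1.5200 tY=0.6466  stride 1/|dx|=2.0000 1/|dy|=1.1547
    cross y-line → (1,2), t=0.6466
    cross x-line → (0,2), t=1.5200 (wall)
  → r_2 = 1.5200
beam 3: φ=45°, α=330°
  d=(0.8660,-0.5000)  start (1,3)  tX=0.2771 tY=1.1200  stride 1/|dx|=1.1547 1/|dy|=2.0000
    cross x-line → (2,3), t=0.2771
    cross y-line → (2,2), t=1.1200
    cross x-line → (3,2), t=1.4318
    cross x-line → (4,2), t=2.5865
    cross y-line → (4,1), t=3.1200
    cross x-line → (5,1), t=3.7412
    cross x-line → (6,1), t=4.8959
    cross y-line → (6,0), t=5.1200 (wall)
  → r_3 = 5.1200
beam 4: φ=135°, α=60°
  d=(0.5000,0.8660)  start (1,3)  tX=0.4800 tY=0.5081  stride 1/|dx|=2.0000 1/|dy|=1.1547
    cross x-line → (2,3), t=0.4800
    cross y-line → (2,4), t=0.5081
    cross y-line → (2,5), t=1.6628
    cross x-line → (3,5), t=2.4800
    cross y-line → (3,6), t=2.8175 (wall)
  → r_4 = 2.8175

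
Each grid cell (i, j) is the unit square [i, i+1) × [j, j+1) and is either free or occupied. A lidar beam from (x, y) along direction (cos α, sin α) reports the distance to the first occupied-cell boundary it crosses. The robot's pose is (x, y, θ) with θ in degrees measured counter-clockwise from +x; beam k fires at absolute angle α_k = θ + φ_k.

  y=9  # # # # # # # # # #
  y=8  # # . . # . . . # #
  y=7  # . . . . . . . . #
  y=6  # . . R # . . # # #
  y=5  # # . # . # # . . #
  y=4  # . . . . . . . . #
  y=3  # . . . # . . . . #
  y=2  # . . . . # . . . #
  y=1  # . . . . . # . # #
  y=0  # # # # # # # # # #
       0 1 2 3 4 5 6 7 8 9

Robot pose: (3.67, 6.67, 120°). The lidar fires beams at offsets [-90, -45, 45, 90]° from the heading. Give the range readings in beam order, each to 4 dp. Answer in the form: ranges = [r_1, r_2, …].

ranges = [0.3811, 1.3769, 2.7642, 1.9283]

beam 1: φ=-90°, α=30°
  dir = (cos 30°, sin 30°) = (0.8660, 0.5000); from cell (3,6)
  next x-line at t=0.3811, next y-line at t=0.6600; Δt_x=1.1547, Δt_y=2.0000
    x: enter (4,6) at t=0.3811 ← occupied
  → r_1 = 0.3811
beam 2: φ=-45°, α=75°
  dir = (cos 75°, sin 75°) = (0.2588, 0.9659); from cell (3,6)
  next x-line at t=1.2750, next y-line at t=0.3416; Δt_x=3.8637, Δt_y=1.0353
    y: enter (3,7) at t=0.3416
    x: enter (4,7) at t=1.2750
    y: enter (4,8) at t=1.3769 ← occupied
  → r_2 = 1.3769
beam 3: φ=45°, α=165°
  dir = (cos 165°, sin 165°) = (-0.9659, 0.2588); from cell (3,6)
  next x-line at t=0.6936, next y-line at t=1.2750; Δt_x=1.0353, Δt_y=3.8637
    x: enter (2,6) at t=0.6936
    y: enter (2,7) at t=1.2750
    x: enter (1,7) at t=1.7289
    x: enter (0,7) at t=2.7642 ← occupied
  → r_3 = 2.7642
beam 4: φ=90°, α=210°
  dir = (cos 210°, sin 210°) = (-0.8660, -0.5000); from cell (3,6)
  next x-line at t=0.7736, next y-line at t=1.3400; Δt_x=1.1547, Δt_y=2.0000
    x: enter (2,6) at t=0.7736
    y: enter (2,5) at t=1.3400
    x: enter (1,5) at t=1.9283 ← occupied
  → r_4 = 1.9283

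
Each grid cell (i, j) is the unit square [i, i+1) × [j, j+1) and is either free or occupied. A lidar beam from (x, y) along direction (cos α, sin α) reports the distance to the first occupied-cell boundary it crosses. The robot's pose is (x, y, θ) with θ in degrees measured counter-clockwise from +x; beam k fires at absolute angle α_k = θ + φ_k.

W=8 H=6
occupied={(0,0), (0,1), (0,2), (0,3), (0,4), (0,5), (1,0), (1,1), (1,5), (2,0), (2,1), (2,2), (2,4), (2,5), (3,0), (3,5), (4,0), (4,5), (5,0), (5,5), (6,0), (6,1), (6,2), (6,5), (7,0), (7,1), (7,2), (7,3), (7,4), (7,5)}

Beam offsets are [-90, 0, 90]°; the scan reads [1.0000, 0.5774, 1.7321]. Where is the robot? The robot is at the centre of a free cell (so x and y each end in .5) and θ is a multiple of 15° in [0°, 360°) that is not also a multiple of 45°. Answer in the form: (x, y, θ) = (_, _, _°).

The pose lattice has 18·16 = 288 candidates. Test each by forward raycasting.
  (4.5, 4.5, 165°): beam 1 = 0.5176 ≠ 1.0000 ✗
  (6.5, 3.5, 75°): beam 1 = 0.5176 ≠ 1.0000 ✗
  (4.5, 4.5, 345°): beam 1 = 3.6235 ≠ 1.0000 ✗
  (4.5, 1.5, 165°): beam 1 = 3.6235 ≠ 1.0000 ✗
  (5.5, 3.5, 195°): beam 1 = 1.5529 ≠ 1.0000 ✗
  …
  (4.5, 1.5, 300°): r_1=1.0000, r_2=0.5774, r_3=1.7321 — all match ✓
Only this pose fits every beam.

(x, y, θ) = (4.5, 1.5, 300°)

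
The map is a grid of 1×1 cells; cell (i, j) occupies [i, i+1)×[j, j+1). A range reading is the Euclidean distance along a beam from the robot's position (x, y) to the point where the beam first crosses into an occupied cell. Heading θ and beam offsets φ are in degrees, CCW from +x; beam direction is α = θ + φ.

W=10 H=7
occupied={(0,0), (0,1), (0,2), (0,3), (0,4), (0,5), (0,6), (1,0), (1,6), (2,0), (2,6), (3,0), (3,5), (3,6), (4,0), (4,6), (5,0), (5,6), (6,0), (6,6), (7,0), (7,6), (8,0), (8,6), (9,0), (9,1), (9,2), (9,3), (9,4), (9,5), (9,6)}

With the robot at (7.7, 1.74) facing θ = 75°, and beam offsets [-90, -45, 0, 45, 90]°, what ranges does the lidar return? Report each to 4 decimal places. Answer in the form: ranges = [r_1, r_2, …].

ranges = [1.3459, 1.5011, 4.4103, 4.9190, 6.9364]

beam 1: φ=-90°, α=345°
  direction (0.9659, -0.2588); cell (7,1); t to first gridline: x 0.3106, y 2.8591 (then +1.0353 / +3.8637)
    (8,1) via x @ 0.3106
    (9,1) via x @ 1.3459  # hit
  → r_1 = 1.3459
beam 2: φ=-45°, α=30°
  direction (0.8660, 0.5000); cell (7,1); t to first gridline: x 0.3464, y 0.5200 (then +1.1547 / +2.0000)
    (8,1) via x @ 0.3464
    (8,2) via y @ 0.5200
    (9,2) via x @ 1.5011  # hit
  → r_2 = 1.5011
beam 3: φ=0°, α=75°
  direction (0.2588, 0.9659); cell (7,1); t to first gridline: x 1.1591, y 0.2692 (then +3.8637 / +1.0353)
    (7,2) via y @ 0.2692
    (8,2) via x @ 1.1591
    (8,3) via y @ 1.3044
    (8,4) via y @ 2.3397
    (8,5) via y @ 3.3750
    (8,6) via y @ 4.4103  # hit
  → r_3 = 4.4103
beam 4: φ=45°, α=120°
  direction (-0.5000, 0.8660); cell (7,1); t to first gridline: x 1.4000, y 0.3002 (then +2.0000 / +1.1547)
    (7,2) via y @ 0.3002
    (6,2) via x @ 1.4000
    (6,3) via y @ 1.4549
    (6,4) via y @ 2.6096
    (5,4) via x @ 3.4000
    (5,5) via y @ 3.7643
    (5,6) via y @ 4.9190  # hit
  → r_4 = 4.9190
beam 5: φ=90°, α=165°
  direction (-0.9659, 0.2588); cell (7,1); t to first gridline: x 0.7247, y 1.0046 (then +1.0353 / +3.8637)
    (6,1) via x @ 0.7247
    (6,2) via y @ 1.0046
    (5,2) via x @ 1.7600
    (4,2) via x @ 2.7952
    (3,2) via x @ 3.8305
    (2,2) via x @ 4.8658
    (2,3) via y @ 4.8683
    (1,3) via x @ 5.9011
    (0,3) via x @ 6.9364  # hit
  → r_5 = 6.9364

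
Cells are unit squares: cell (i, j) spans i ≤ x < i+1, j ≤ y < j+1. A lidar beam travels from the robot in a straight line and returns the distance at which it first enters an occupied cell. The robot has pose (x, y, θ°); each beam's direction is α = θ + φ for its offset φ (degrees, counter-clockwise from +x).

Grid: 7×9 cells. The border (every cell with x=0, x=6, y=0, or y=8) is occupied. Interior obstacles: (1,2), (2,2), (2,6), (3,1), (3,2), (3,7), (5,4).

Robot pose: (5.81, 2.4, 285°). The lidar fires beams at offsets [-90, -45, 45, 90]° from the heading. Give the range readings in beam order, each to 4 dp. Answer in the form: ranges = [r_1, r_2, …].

beam 1: φ=-90°, α=195°
  dir = (cos 195°, sin 195°) = (-0.9659, -0.2588); from cell (5,2)
  next x-line at t=0.8386, next y-line at t=1.5455; Δt_x=1.0353, Δt_y=3.8637
    x: enter (4,2) at t=0.8386
    y: enter (4,1) at t=1.5455
    x: enter (3,1) at t=1.8738 ← occupied
  → r_1 = 1.8738
beam 2: φ=-45°, α=240°
  dir = (cos 240°, sin 240°) = (-0.5000, -0.8660); from cell (5,2)
  next x-line at t=1.6200, next y-line at t=0.4619; Δt_x=2.0000, Δt_y=1.1547
    y: enter (5,1) at t=0.4619
    y: enter (5,0) at t=1.6166 ← occupied
  → r_2 = 1.6166
beam 3: φ=45°, α=330°
  dir = (cos 330°, sin 330°) = (0.8660, -0.5000); from cell (5,2)
  next x-line at t=0.2194, next y-line at t=0.8000; Δt_x=1.1547, Δt_y=2.0000
    x: enter (6,2) at t=0.2194 ← occupied
  → r_3 = 0.2194
beam 4: φ=90°, α=15°
  dir = (cos 15°, sin 15°) = (0.9659, 0.2588); from cell (5,2)
  next x-line at t=0.1967, next y-line at t=2.3182; Δt_x=1.0353, Δt_y=3.8637
    x: enter (6,2) at t=0.1967 ← occupied
  → r_4 = 0.1967

ranges = [1.8738, 1.6166, 0.2194, 0.1967]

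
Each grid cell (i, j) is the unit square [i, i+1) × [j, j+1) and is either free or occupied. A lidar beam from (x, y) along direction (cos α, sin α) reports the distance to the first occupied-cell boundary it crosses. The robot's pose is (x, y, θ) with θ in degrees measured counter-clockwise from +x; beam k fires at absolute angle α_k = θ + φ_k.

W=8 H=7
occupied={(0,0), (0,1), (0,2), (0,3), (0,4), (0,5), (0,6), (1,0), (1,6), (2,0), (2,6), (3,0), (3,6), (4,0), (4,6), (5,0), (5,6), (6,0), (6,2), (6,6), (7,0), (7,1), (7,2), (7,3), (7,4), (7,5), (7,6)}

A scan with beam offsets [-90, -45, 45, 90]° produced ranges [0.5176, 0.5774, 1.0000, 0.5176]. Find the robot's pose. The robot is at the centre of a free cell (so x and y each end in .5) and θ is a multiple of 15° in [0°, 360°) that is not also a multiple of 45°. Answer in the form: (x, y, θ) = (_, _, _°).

The pose lattice has 29·16 = 464 candidates. Test each by forward raycasting.
  (3.5, 2.5, 285°): beam 1 = 2.5882 ≠ 0.5176 ✗
  (5.5, 3.5, 255°): beam 1 = 4.6587 ≠ 0.5176 ✗
  (5.5, 5.5, 60°): beam 1 = 1.7321 ≠ 0.5176 ✗
  (4.5, 1.5, 165°): beam 1 = 4.6587 ≠ 0.5176 ✗
  (4.5, 1.5, 300°): beam 1 = 1.0000 ≠ 0.5176 ✗
  …
  (6.5, 1.5, 165°): r_1=0.5176, r_2=0.5774, r_3=1.0000, r_4=0.5176 — all match ✓
No second candidate reproduces the full scan.

(x, y, θ) = (6.5, 1.5, 165°)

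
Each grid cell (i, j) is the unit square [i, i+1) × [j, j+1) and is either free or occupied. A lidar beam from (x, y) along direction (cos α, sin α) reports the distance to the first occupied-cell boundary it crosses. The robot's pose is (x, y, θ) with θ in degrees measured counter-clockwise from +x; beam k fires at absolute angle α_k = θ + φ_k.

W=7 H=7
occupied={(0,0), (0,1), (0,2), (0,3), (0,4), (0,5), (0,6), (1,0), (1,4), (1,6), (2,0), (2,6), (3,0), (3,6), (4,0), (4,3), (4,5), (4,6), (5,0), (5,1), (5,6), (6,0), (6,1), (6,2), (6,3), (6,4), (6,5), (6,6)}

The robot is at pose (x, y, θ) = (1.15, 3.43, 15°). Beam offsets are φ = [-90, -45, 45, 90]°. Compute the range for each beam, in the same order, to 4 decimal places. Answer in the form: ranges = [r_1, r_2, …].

beam 1: φ=-90°, α=285°
  cosα=0.2588 sinα=-0.9659 | (1,3) | tMaxX 3.2841 tMaxY 0.4452 | tΔX 3.8637 tΔY 1.0353
    t=0.4452 [y] (1,2)
    t=1.4804 [y] (1,1)
    t=2.5157 [y] (1,0) — stop
  → r_1 = 2.5157
beam 2: φ=-45°, α=330°
  cosα=0.8660 sinα=-0.5000 | (1,3) | tMaxX 0.9815 tMaxY 0.8600 | tΔX 1.1547 tΔY 2.0000
    t=0.8600 [y] (1,2)
    t=0.9815 [x] (2,2)
    t=2.1362 [x] (3,2)
    t=2.8600 [y] (3,1)
    t=3.2909 [x] (4,1)
    t=4.4456 [x] (5,1) — stop
  → r_2 = 4.4456
beam 3: φ=45°, α=60°
  cosα=0.5000 sinα=0.8660 | (1,3) | tMaxX 1.7000 tMaxY 0.6582 | tΔX 2.0000 tΔY 1.1547
    t=0.6582 [y] (1,4) — stop
  → r_3 = 0.6582
beam 4: φ=90°, α=105°
  cosα=-0.2588 sinα=0.9659 | (1,3) | tMaxX 0.5796 tMaxY 0.5901 | tΔX 3.8637 tΔY 1.0353
    t=0.5796 [x] (0,3) — stop
  → r_4 = 0.5796

ranges = [2.5157, 4.4456, 0.6582, 0.5796]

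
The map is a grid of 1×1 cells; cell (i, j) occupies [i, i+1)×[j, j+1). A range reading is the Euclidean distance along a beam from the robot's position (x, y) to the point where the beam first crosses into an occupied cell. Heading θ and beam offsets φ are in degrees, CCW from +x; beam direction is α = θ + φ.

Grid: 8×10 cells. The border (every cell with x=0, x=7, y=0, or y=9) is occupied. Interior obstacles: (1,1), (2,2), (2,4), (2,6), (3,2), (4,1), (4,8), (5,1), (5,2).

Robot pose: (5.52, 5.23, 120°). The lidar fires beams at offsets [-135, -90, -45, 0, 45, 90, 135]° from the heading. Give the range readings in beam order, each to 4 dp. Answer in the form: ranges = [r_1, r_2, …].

ranges = [1.5322, 1.7090, 3.9030, 4.3532, 2.9751, 5.2192, 3.3439]

beam 1: φ=-135°, α=345°
  dir = (cos 345°, sin 345°) = (0.9659, -0.2588); from cell (5,5)
  next x-line at t=0.4969, next y-line at t=0.8887; Δt_x=1.0353, Δt_y=3.8637
    x: enter (6,5) at t=0.4969
    y: enter (6,4) at t=0.8887
    x: enter (7,4) at t=1.5322 ← occupied
  → r_1 = 1.5322
beam 2: φ=-90°, α=30°
  dir = (cos 30°, sin 30°) = (0.8660, 0.5000); from cell (5,5)
  next x-line at t=0.5543, next y-line at t=1.5400; Δt_x=1.1547, Δt_y=2.0000
    x: enter (6,5) at t=0.5543
    y: enter (6,6) at t=1.5400
    x: enter (7,6) at t=1.7090 ← occupied
  → r_2 = 1.7090
beam 3: φ=-45°, α=75°
  dir = (cos 75°, sin 75°) = (0.2588, 0.9659); from cell (5,5)
  next x-line at t=1.8546, next y-line at t=0.7972; Δt_x=3.8637, Δt_y=1.0353
    y: enter (5,6) at t=0.7972
    y: enter (5,7) at t=1.8324
    x: enter (6,7) at t=1.8546
    y: enter (6,8) at t=2.8677
    y: enter (6,9) at t=3.9030 ← occupied
  → r_3 = 3.9030
beam 4: φ=0°, α=120°
  dir = (cos 120°, sin 120°) = (-0.5000, 0.8660); from cell (5,5)
  next x-line at t=1.0400, next y-line at t=0.8891; Δt_x=2.0000, Δt_y=1.1547
    y: enter (5,6) at t=0.8891
    x: enter (4,6) at t=1.0400
    y: enter (4,7) at t=2.0438
    x: enter (3,7) at t=3.0400
    y: enter (3,8) at t=3.1985
    y: enter (3,9) at t=4.3532 ← occupied
  → r_4 = 4.3532
beam 5: φ=45°, α=165°
  dir = (cos 165°, sin 165°) = (-0.9659, 0.2588); from cell (5,5)
  next x-line at t=0.5383, next y-line at t=2.9751; Δt_x=1.0353, Δt_y=3.8637
    x: enter (4,5) at t=0.5383
    x: enter (3,5) at t=1.5736
    x: enter (2,5) at t=2.6089
    y: enter (2,6) at t=2.9751 ← occupied
  → r_5 = 2.9751
beam 6: φ=90°, α=210°
  dir = (cos 210°, sin 210°) = (-0.8660, -0.5000); from cell (5,5)
  next x-line at t=0.6004, next y-line at t=0.4600; Δt_x=1.1547, Δt_y=2.0000
    y: enter (5,4) at t=0.4600
    x: enter (4,4) at t=0.6004
    x: enter (3,4) at t=1.7551
    y: enter (3,3) at t=2.4600
    x: enter (2,3) at t=2.9098
    x: enter (1,3) at t=4.0645
    y: enter (1,2) at t=4.4600
    x: enter (0,2) at t=5.2192 ← occupied
  → r_6 = 5.2192
beam 7: φ=135°, α=255°
  dir = (cos 255°, sin 255°) = (-0.2588, -0.9659); from cell (5,5)
  next x-line at t=2.0091, next y-line at t=0.2381; Δt_x=3.8637, Δt_y=1.0353
    y: enter (5,4) at t=0.2381
    y: enter (5,3) at t=1.2734
    x: enter (4,3) at t=2.0091
    y: enter (4,2) at t=2.3087
    y: enter (4,1) at t=3.3439 ← occupied
  → r_7 = 3.3439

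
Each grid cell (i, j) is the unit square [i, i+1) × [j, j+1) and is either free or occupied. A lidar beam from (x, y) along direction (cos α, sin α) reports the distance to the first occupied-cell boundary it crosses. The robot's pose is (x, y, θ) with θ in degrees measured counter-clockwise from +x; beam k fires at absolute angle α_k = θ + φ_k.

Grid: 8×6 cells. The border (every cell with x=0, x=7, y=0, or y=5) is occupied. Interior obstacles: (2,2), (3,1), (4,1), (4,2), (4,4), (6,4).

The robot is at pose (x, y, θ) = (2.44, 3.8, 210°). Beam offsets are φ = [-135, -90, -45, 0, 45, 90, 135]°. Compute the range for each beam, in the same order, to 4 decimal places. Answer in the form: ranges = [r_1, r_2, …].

ranges = [1.2423, 1.3856, 1.4908, 1.6628, 0.8282, 0.9238, 4.7209]

beam 1: φ=-135°, α=75°
  direction (0.2588, 0.9659); cell (2,3); t to first gridline: x 2.1637, y 0.2071 (then +3.8637 / +1.0353)
    (2,4) via y @ 0.2071
    (2,5) via y @ 1.2423  # hit
  → r_1 = 1.2423
beam 2: φ=-90°, α=120°
  direction (-0.5000, 0.8660); cell (2,3); t to first gridline: x 0.8800, y 0.2309 (then +2.0000 / +1.1547)
    (2,4) via y @ 0.2309
    (1,4) via x @ 0.8800
    (1,5) via y @ 1.3856  # hit
  → r_2 = 1.3856
beam 3: φ=-45°, α=165°
  direction (-0.9659, 0.2588); cell (2,3); t to first gridline: x 0.4555, y 0.7727 (then +1.0353 / +3.8637)
    (1,3) via x @ 0.4555
    (1,4) via y @ 0.7727
    (0,4) via x @ 1.4908  # hit
  → r_3 = 1.4908
beam 4: φ=0°, α=210°
  direction (-0.8660, -0.5000); cell (2,3); t to first gridline: x 0.5081, y 1.6000 (then +1.1547 / +2.0000)
    (1,3) via x @ 0.5081
    (1,2) via y @ 1.6000
    (0,2) via x @ 1.6628  # hit
  → r_4 = 1.6628
beam 5: φ=45°, α=255°
  direction (-0.2588, -0.9659); cell (2,3); t to first gridline: x 1.7000, y 0.8282 (then +3.8637 / +1.0353)
    (2,2) via y @ 0.8282  # hit
  → r_5 = 0.8282
beam 6: φ=90°, α=300°
  direction (0.5000, -0.8660); cell (2,3); t to first gridline: x 1.1200, y 0.9238 (then +2.0000 / +1.1547)
    (2,2) via y @ 0.9238  # hit
  → r_6 = 0.9238
beam 7: φ=135°, α=345°
  direction (0.9659, -0.2588); cell (2,3); t to first gridline: x 0.5798, y 3.0910 (then +1.0353 / +3.8637)
    (3,3) via x @ 0.5798
    (4,3) via x @ 1.6150
    (5,3) via x @ 2.6503
    (5,2) via y @ 3.0910
    (6,2) via x @ 3.6856
    (7,2) via x @ 4.7209  # hit
  → r_7 = 4.7209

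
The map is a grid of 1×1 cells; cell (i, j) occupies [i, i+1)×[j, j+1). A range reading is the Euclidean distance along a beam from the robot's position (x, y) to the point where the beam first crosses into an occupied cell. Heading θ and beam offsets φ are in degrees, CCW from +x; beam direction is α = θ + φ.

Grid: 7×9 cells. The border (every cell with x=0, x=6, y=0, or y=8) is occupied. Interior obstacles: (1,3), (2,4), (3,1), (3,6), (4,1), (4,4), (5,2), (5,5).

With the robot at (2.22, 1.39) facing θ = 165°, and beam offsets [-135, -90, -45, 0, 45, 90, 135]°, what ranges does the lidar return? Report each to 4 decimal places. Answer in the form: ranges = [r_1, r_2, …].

ranges = [0.9007, 2.7021, 1.8591, 1.2630, 0.7800, 0.4038, 0.4503]

beam 1: φ=-135°, α=30°
  cosα=0.8660 sinα=0.5000 | (2,1) | tMaxX 0.9007 tMaxY 1.2200 | tΔX 1.1547 tΔY 2.0000
    t=0.9007 [x] (3,1) — stop
  → r_1 = 0.9007
beam 2: φ=-90°, α=75°
  cosα=0.2588 sinα=0.9659 | (2,1) | tMaxX 3.0137 tMaxY 0.6315 | tΔX 3.8637 tΔY 1.0353
    t=0.6315 [y] (2,2)
    t=1.6668 [y] (2,3)
    t=2.7021 [y] (2,4) — stop
  → r_2 = 2.7021
beam 3: φ=-45°, α=120°
  cosα=-0.5000 sinα=0.8660 | (2,1) | tMaxX 0.4400 tMaxY 0.7044 | tΔX 2.0000 tΔY 1.1547
    t=0.4400 [x] (1,1)
    t=0.7044 [y] (1,2)
    t=1.8591 [y] (1,3) — stop
  → r_3 = 1.8591
beam 4: φ=0°, α=165°
  cosα=-0.9659 sinα=0.2588 | (2,1) | tMaxX 0.2278 tMaxY 2.3569 | tΔX 1.0353 tΔY 3.8637
    t=0.2278 [x] (1,1)
    t=1.2630 [x] (0,1) — stop
  → r_4 = 1.2630
beam 5: φ=45°, α=210°
  cosα=-0.8660 sinα=-0.5000 | (2,1) | tMaxX 0.2540 tMaxY 0.7800 | tΔX 1.1547 tΔY 2.0000
    t=0.2540 [x] (1,1)
    t=0.7800 [y] (1,0) — stop
  → r_5 = 0.7800
beam 6: φ=90°, α=255°
  cosα=-0.2588 sinα=-0.9659 | (2,1) | tMaxX 0.8500 tMaxY 0.4038 | tΔX 3.8637 tΔY 1.0353
    t=0.4038 [y] (2,0) — stop
  → r_6 = 0.4038
beam 7: φ=135°, α=300°
  cosα=0.5000 sinα=-0.8660 | (2,1) | tMaxX 1.5600 tMaxY 0.4503 | tΔX 2.0000 tΔY 1.1547
    t=0.4503 [y] (2,0) — stop
  → r_7 = 0.4503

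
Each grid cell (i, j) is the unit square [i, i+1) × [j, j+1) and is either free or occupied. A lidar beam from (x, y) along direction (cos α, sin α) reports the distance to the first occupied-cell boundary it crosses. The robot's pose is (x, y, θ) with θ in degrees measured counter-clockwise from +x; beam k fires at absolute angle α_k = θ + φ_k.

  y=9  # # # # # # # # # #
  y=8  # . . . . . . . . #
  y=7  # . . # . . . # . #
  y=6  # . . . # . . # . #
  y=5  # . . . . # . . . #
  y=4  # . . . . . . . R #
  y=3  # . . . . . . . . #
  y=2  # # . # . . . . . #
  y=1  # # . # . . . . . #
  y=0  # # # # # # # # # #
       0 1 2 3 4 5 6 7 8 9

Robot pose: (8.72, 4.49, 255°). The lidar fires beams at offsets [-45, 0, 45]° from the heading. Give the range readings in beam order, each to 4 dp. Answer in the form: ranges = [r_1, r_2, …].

ranges = [5.4502, 3.6131, 0.5600]

beam 1: φ=-45°, α=210°
  d=(-0.8660,-0.5000)  start (8,4)  tX=0.8314 tY=0.9800  stride 1/|dx|=1.1547 1/|dy|=2.0000
    cross x-line → (7,4), t=0.8314
    cross y-line → (7,3), t=0.9800
    cross x-line → (6,3), t=1.9861
    cross y-line → (6,2), t=2.9800
    cross x-line → (5,2), t=3.1408
    cross x-line → (4,2), t=4.2955
    cross y-line → (4,1), t=4.9800
    cross x-line → (3,1), t=5.4502 (wall)
  → r_1 = 5.4502
beam 2: φ=0°, α=255°
  d=(-0.2588,-0.9659)  start (8,4)  tX=2.7819 tY=0.5073  stride 1/|dx|=3.8637 1/|dy|=1.0353
    cross y-line → (8,3), t=0.5073
    cross y-line → (8,2), t=1.5426
    cross y-line → (8,1), t=2.5778
    cross x-line → (7,1), t=2.7819
    cross y-line → (7,0), t=3.6131 (wall)
  → r_2 = 3.6131
beam 3: φ=45°, α=300°
  d=(0.5000,-0.8660)  start (8,4)  tX=0.5600 tY=0.5658  stride 1/|dx|=2.0000 1/|dy|=1.1547
    cross x-line → (9,4), t=0.5600 (wall)
  → r_3 = 0.5600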